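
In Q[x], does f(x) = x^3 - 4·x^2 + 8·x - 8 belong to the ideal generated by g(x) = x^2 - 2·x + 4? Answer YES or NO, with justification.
YES

In Q[x] the ideal (g) consists of all multiples of g, so f ∈ (g) iff g | f, i.e. iff the remainder of f on division by g is 0. Divide f by g (g is monic, so eliminate the leading term of the running remainder at each step):
  leading term x^3: subtract (x)·g(x) = x^3 - 2·x^2 + 4·x, leaving -2·x^2 + 4·x - 8
  leading term -2·x^2: subtract (-2)·g(x) = -2·x^2 + 4·x - 8, leaving 0
The remainder is 0, so f(x) = g(x) · h(x) with h(x) = x - 2. Hence g | f, i.e. f ∈ (g).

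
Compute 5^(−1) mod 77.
5^(−1) ≡ 31 (mod 77)

Apply the extended Euclidean algorithm to (77, 5), tracking rows (r, s, t) with s·77 + t·5 = r. Each division r_prev = q·r_cur + r_new produces the new row as (previous row) − q·(current row):
  row A: (77, 1, 0)   [1·77 + 0·5 = 77]
  row B: (5, 0, 1)   [0·77 + 1·5 = 5]
  77 = 15·5 + 2   → row C = row A − 15·row B = (2, 1, −15)   [check: 1·77 − 15·5 = 2]
  5 = 2·2 + 1   → row D = row B − 2·row C = (1, −2, 31)   [check: −2·77 + 31·5 = 1]
  2 = 2·1 + 0   → remainder 0, stop. gcd = 1 (last nonzero row D).
The gcd is 1, so 5 is invertible mod 77. The last nonzero row gives −2·77 + 31·5 = 1, so t = 31. So 5^(−1) ≡ 31 (mod 77). Verify: 5 · 31 = 155 ≡ 1 (mod 77). ✓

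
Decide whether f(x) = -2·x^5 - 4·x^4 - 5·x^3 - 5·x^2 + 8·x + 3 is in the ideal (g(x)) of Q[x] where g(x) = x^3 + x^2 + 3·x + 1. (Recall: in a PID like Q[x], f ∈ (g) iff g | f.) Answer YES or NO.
NO

In Q[x] the ideal (g) consists of all multiples of g, so f ∈ (g) iff g | f, i.e. iff the remainder of f on division by g is 0. Divide f by g (g is monic, so eliminate the leading term of the running remainder at each step):
  leading term -2·x^5: subtract (-2·x^2)·g(x) = -2·x^5 - 2·x^4 - 6·x^3 - 2·x^2, leaving -2·x^4 + x^3 - 3·x^2 + 8·x + 3
  leading term -2·x^4: subtract (-2·x)·g(x) = -2·x^4 - 2·x^3 - 6·x^2 - 2·x, leaving 3·x^3 + 3·x^2 + 10·x + 3
  leading term 3·x^3: subtract (3)·g(x) = 3·x^3 + 3·x^2 + 9·x + 3, leaving x
The remainder r(x) = x ≠ 0 (and deg r < deg g), so g ∤ f, i.e. f ∉ (g).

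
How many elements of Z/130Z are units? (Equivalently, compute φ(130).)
An element a ∈ Z/130Z is a unit iff gcd(a, 130) = 1, so the number of units is φ(130). φ is multiplicative, with φ(p^e) = p^e − p^(e−1). Factorise 130 = 2 · 5 · 13. Then
  φ(130) = (2 − 1) · (5 − 1) · (13 − 1) = 1 · 4 · 12 = 48.

Final answer: Z/130Z has φ(130) = 48 units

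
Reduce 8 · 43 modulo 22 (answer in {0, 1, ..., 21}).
Reduce the factors first: 43 ≡ 21 (mod 22), so 8 · 43 ≡ 8 · 21 (mod 22). 8 · 21 = 168. Dividing by 22: 168 = 7·22 + 14. So (8 · 43) mod 22 = 14.

Final answer: 14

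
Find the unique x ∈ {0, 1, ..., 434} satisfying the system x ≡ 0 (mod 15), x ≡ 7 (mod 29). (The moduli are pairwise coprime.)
x ≡ 210 (mod 435); the representative in [0, 435) is 210

The moduli 15, 29 are pairwise coprime, so by the CRT there is a unique solution mod 15·29 = 435.
Solve by successive substitution. Start with x ≡ 0 (mod 15).
  Combine with x ≡ 7 (mod 29): write x = 15·t and require 15·t ≡ 7 (mod 29). Since 15^(−1) ≡ 2 (mod 29), t ≡ 2·7 ≡ 14 (mod 29). So x ≡ 15·14 = 210 (mod 435).
Unique solution in [0, 435): x = 210.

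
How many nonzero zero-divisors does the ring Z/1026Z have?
Z/1026Z has 701 nonzero zero-divisors

In Z/1026Z each nonzero element is either a unit (gcd with 1026 is 1) or a zero-divisor (gcd > 1). The number of units is φ(1026): factorise 1026 = 2 · 3^3 · 19, so φ(1026) = (2 − 1) · (3^3 − 3^2) · (19 − 1) = 1 · 18 · 18 = 324. The nonzero elements number 1026 − 1 = 1025. Hence the nonzero zero-divisors number 1025 − 324 = 701.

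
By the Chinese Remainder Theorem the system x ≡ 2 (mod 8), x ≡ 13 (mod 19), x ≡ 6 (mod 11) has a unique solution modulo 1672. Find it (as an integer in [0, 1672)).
The moduli 8, 19, 11 are pairwise coprime, so by the CRT there is a unique solution mod 8·19·11 = 1672.
Solve by successive substitution. Start with x ≡ 2 (mod 8).
  Combine with x ≡ 13 (mod 19): write x = 2 + 8·t and require 2 + 8·t ≡ 13 (mod 19), i.e. 8·t ≡ 13 − 2 ≡ 11 (mod 19). Since 8^(−1) ≡ 12 (mod 19), t ≡ 12·11 ≡ 18 (mod 19). So x ≡ 2 + 8·18 = 146 (mod 152).
  Combine with x ≡ 6 (mod 11): write x = 146 + 152·t and require 146 + 152·t ≡ 6 (mod 11), i.e. 152·t ≡ 6 − 146 ≡ 3 (mod 11). Since 152^(−1) ≡ 5 (mod 11) (152 ≡ 9 (mod 11)), t ≡ 5·3 ≡ 4 (mod 11). So x ≡ 146 + 152·4 = 754 (mod 1672).
Unique solution in [0, 1672): x = 754.

Final answer: x ≡ 754 (mod 1672); the representative in [0, 1672) is 754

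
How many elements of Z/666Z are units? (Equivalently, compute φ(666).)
An element a ∈ Z/666Z is a unit iff gcd(a, 666) = 1, so the number of units is φ(666). φ is multiplicative, with φ(p^e) = p^e − p^(e−1). Factorise 666 = 2 · 3^2 · 37. Then
  φ(666) = (2 − 1) · (3^2 − 3^1) · (37 − 1) = 1 · 6 · 36 = 216.

Final answer: Z/666Z has φ(666) = 216 units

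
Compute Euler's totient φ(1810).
φ is multiplicative, with φ(p^e) = p^e − p^(e−1). Factorise 1810 = 2 · 5 · 181. Then
  φ(1810) = (2 − 1) · (5 − 1) · (181 − 1) = 1 · 4 · 180 = 720.

Final answer: φ(1810) = 720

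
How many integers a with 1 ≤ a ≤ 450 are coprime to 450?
120

The number of a ∈ {1, ..., 450} with gcd(a, 450) = 1 is by definition Euler's totient φ(450). φ is multiplicative, with φ(p^e) = p^e − p^(e−1). Factorise 450 = 2 · 3^2 · 5^2. Then
  φ(450) = (2 − 1) · (3^2 − 3^1) · (5^2 − 5^1) = 1 · 6 · 20 = 120.
So there are 120 such integers.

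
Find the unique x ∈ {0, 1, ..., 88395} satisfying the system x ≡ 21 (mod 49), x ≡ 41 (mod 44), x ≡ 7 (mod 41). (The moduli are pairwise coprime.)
The moduli 49, 44, 41 are pairwise coprime, so by the CRT there is a unique solution mod 49·44·41 = 88396.
Solve by successive substitution. Start with x ≡ 21 (mod 49).
  Combine with x ≡ 41 (mod 44): write x = 21 + 49·t and require 21 + 49·t ≡ 41 (mod 44), i.e. 49·t ≡ 41 − 21 ≡ 20 (mod 44). Since 49^(−1) ≡ 9 (mod 44) (49 ≡ 5 (mod 44)), t ≡ 9·20 ≡ 4 (mod 44). So x ≡ 21 + 49·4 = 217 (mod 2156).
  Combine with x ≡ 7 (mod 41): write x = 217 + 2156·t and require 217 + 2156·t ≡ 7 (mod 41), i.e. 2156·t ≡ 7 − 217 ≡ 36 (mod 41). Since 2156^(−1) ≡ 12 (mod 41) (2156 ≡ 24 (mod 41)), t ≡ 12·36 ≡ 22 (mod 41). So x ≡ 217 + 2156·22 = 47649 (mod 88396).
Unique solution in [0, 88396): x = 47649.

Final answer: x ≡ 47649 (mod 88396); the representative in [0, 88396) is 47649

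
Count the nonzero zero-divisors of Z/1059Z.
Z/1059Z has 354 nonzero zero-divisors

In Z/1059Z each nonzero element is either a unit (gcd with 1059 is 1) or a zero-divisor (gcd > 1). The number of units is φ(1059): factorise 1059 = 3 · 353, so φ(1059) = (3 − 1) · (353 − 1) = 2 · 352 = 704. The nonzero elements number 1059 − 1 = 1058. Hence the nonzero zero-divisors number 1058 − 704 = 354.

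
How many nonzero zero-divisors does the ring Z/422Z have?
Z/422Z has 211 nonzero zero-divisors

In Z/422Z each nonzero element is either a unit (gcd with 422 is 1) or a zero-divisor (gcd > 1). The number of units is φ(422): factorise 422 = 2 · 211, so φ(422) = (2 − 1) · (211 − 1) = 1 · 210 = 210. The nonzero elements number 422 − 1 = 421. Hence the nonzero zero-divisors number 421 − 210 = 211.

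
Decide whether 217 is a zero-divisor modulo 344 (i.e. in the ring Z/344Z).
gcd(217, 344) = 1, so 217 is a unit in Z/344Z (it has a multiplicative inverse). A unit cannot be a zero-divisor: if 217·b ≡ 0 then multiplying both sides by 217^(−1) gives b ≡ 0. So 217 is not a zero-divisor.

Final answer: NO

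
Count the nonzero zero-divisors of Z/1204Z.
Z/1204Z has 699 nonzero zero-divisors

In Z/1204Z each nonzero element is either a unit (gcd with 1204 is 1) or a zero-divisor (gcd > 1). The number of units is φ(1204): factorise 1204 = 2^2 · 7 · 43, so φ(1204) = (2^2 − 2^1) · (7 − 1) · (43 − 1) = 2 · 6 · 42 = 504. The nonzero elements number 1204 − 1 = 1203. Hence the nonzero zero-divisors number 1203 − 504 = 699.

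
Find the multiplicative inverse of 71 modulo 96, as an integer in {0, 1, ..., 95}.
Apply the extended Euclidean algorithm to (96, 71), tracking rows (r, s, t) with s·96 + t·71 = r. Each division r_prev = q·r_cur + r_new produces the new row as (previous row) − q·(current row):
  row A: (96, 1, 0)   [1·96 + 0·71 = 96]
  row B: (71, 0, 1)   [0·96 + 1·71 = 71]
  96 = 1·71 + 25   → row C = row A − 1·row B = (25, 1, −1)   [check: 1·96 − 1·71 = 25]
  71 = 2·25 + 21   → row D = row B − 2·row C = (21, −2, 3)   [check: −2·96 + 3·71 = 21]
  25 = 1·21 + 4   → row E = row C − 1·row D = (4, 3, −4)   [check: 3·96 − 4·71 = 4]
  21 = 5·4 + 1   → row F = row D − 5·row E = (1, −17, 23)   [check: −17·96 + 23·71 = 1]
  4 = 4·1 + 0   → remainder 0, stop. gcd = 1 (last nonzero row F).
The gcd is 1, so 71 is invertible mod 96. The last nonzero row gives −17·96 + 23·71 = 1, so t = 23. So 71^(−1) ≡ 23 (mod 96). Verify: 71 · 23 = 1633 ≡ 1 (mod 96). ✓

Final answer: 71^(−1) ≡ 23 (mod 96)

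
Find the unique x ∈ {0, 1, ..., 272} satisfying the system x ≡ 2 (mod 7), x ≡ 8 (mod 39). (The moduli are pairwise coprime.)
x ≡ 86 (mod 273); the representative in [0, 273) is 86

The moduli 7, 39 are pairwise coprime, so by the CRT there is a unique solution mod 7·39 = 273.
Solve by successive substitution. Start with x ≡ 2 (mod 7).
  Combine with x ≡ 8 (mod 39): write x = 2 + 7·t and require 2 + 7·t ≡ 8 (mod 39), i.e. 7·t ≡ 8 − 2 ≡ 6 (mod 39). Since 7^(−1) ≡ 28 (mod 39), t ≡ 28·6 ≡ 12 (mod 39). So x ≡ 2 + 7·12 = 86 (mod 273).
Unique solution in [0, 273): x = 86.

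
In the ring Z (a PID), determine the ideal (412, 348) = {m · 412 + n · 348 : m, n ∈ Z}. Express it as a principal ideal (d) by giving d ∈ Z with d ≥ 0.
(412, 348) = (4); d = 4

In the PID Z, (a, b) is generated by gcd(a, b). Compute gcd(412, 348) with the extended Euclidean algorithm, tracking rows (r, s, t) with s·412 + t·348 = r:
  row A: (412, 1, 0)   [1·412 + 0·348 = 412]
  row B: (348, 0, 1)   [0·412 + 1·348 = 348]
  412 = 1·348 + 64   → row C = row A − 1·row B = (64, 1, −1)   [check: 1·412 − 1·348 = 64]
  348 = 5·64 + 28   → row D = row B − 5·row C = (28, −5, 6)   [check: −5·412 + 6·348 = 28]
  64 = 2·28 + 8   → row E = row C − 2·row D = (8, 11, −13)   [check: 11·412 − 13·348 = 8]
  28 = 3·8 + 4   → row F = row D − 3·row E = (4, −38, 45)   [check: −38·412 + 45·348 = 4]
  8 = 2·4 + 0   → remainder 0, stop. gcd = 4 (last nonzero row F).
So gcd(412, 348) = 4, with Bézout identity −38·412 + 45·348 = 4. Containment (⊇): the Bézout identity exhibits 4 as an element of (412, 348), giving (4) ⊆ (412, 348). Containment (⊆): since 4 | 412 and 4 | 348 (412 = 4·103, 348 = 4·87), every Z-linear combination of 412 and 348 is divisible by 4, so (412, 348) ⊆ (4). Therefore (412, 348) = (4), d = 4.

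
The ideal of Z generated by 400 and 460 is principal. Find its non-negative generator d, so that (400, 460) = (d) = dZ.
(400, 460) = (20); d = 20

In the PID Z, (a, b) is generated by gcd(a, b). Compute gcd(460, 400) with the extended Euclidean algorithm, tracking rows (r, s, t) with s·460 + t·400 = r:
  row A: (460, 1, 0)   [1·460 + 0·400 = 460]
  row B: (400, 0, 1)   [0·460 + 1·400 = 400]
  460 = 1·400 + 60   → row C = row A − 1·row B = (60, 1, −1)   [check: 1·460 − 1·400 = 60]
  400 = 6·60 + 40   → row D = row B − 6·row C = (40, −6, 7)   [check: −6·460 + 7·400 = 40]
  60 = 1·40 + 20   → row E = row C − 1·row D = (20, 7, −8)   [check: 7·460 − 8·400 = 20]
  40 = 2·20 + 0   → remainder 0, stop. gcd = 20 (last nonzero row E).
So gcd(400, 460) = 20, with Bézout identity 7·460 − 8·400 = 20. Containment (⊇): the Bézout identity exhibits 20 as an element of (400, 460), giving (20) ⊆ (400, 460). Containment (⊆): since 20 | 400 and 20 | 460 (400 = 20·20, 460 = 20·23), every Z-linear combination of 400 and 460 is divisible by 20, so (400, 460) ⊆ (20). Therefore (400, 460) = (20), d = 20.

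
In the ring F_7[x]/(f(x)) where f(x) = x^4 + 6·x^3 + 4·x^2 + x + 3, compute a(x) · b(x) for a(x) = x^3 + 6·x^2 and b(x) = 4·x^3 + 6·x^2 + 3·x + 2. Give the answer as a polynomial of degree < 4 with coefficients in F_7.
Multiply as integer polynomials: a · b = 4·x^6 + 30·x^5 + 39·x^4 + 20·x^3 + 12·x^2. Reducing coefficients mod 7: a · b ≡ 4·x^6 + 2·x^5 + 4·x^4 + 6·x^3 + 5·x^2. Now divide by f(x) = x^4 + 6·x^3 + 4·x^2 + x + 3 in F_7[x], eliminating the leading term at each step:
  leading term 4·x^6: subtract (4·x^2)·f(x) = 4·x^6 + 3·x^5 + 2·x^4 + 4·x^3 + 5·x^2, leaving 6·x^5 + 2·x^4 + 2·x^3 (coefficients mod 7)
  leading term 6·x^5: subtract (6·x)·f(x) = 6·x^5 + x^4 + 3·x^3 + 6·x^2 + 4·x, leaving x^4 + 6·x^3 + x^2 + 3·x (coefficients mod 7)
  leading term x^4: subtract (1)·f(x) = x^4 + 6·x^3 + 4·x^2 + x + 3, leaving 4·x^2 + 2·x + 4 (coefficients mod 7)
The degree is now < 4, so this is the remainder. Hence a · b ≡ 4·x^2 + 2·x + 4 in F_7[x]/(f).

Final answer: a · b ≡ 4·x^2 + 2·x + 4 (mod f(x))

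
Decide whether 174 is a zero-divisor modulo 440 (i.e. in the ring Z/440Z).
gcd(174, 440) = 2 > 1, so 174 is not a unit in Z/440Z. In Z/nZ every nonzero non-unit is a zero-divisor: explicitly, take b = 440/gcd = 220 ≠ 0 (mod 440); then 174·220 = 38280 = 87·440, i.e. 174·220 ≡ 0 (mod 440). So 174 is a zero-divisor.

Final answer: YES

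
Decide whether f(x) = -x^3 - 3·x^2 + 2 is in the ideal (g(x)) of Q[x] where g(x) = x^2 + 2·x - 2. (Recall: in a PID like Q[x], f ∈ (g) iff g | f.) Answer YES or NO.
In Q[x] the ideal (g) consists of all multiples of g, so f ∈ (g) iff g | f, i.e. iff the remainder of f on division by g is 0. Divide f by g (g is monic, so eliminate the leading term of the running remainder at each step):
  leading term -x^3: subtract (-x)·g(x) = -x^3 - 2·x^2 + 2·x, leaving -x^2 - 2·x + 2
  leading term -x^2: subtract (-1)·g(x) = -x^2 - 2·x + 2, leaving 0
The remainder is 0, so f(x) = g(x) · h(x) with h(x) = -x - 1. Hence g | f, i.e. f ∈ (g).

Final answer: YES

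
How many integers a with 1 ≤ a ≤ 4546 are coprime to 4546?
The number of a ∈ {1, ..., 4546} with gcd(a, 4546) = 1 is by definition Euler's totient φ(4546). φ is multiplicative, with φ(p^e) = p^e − p^(e−1). Factorise 4546 = 2 · 2273. Then
  φ(4546) = (2 − 1) · (2273 − 1) = 1 · 2272 = 2272.
So there are 2272 such integers.

Final answer: 2272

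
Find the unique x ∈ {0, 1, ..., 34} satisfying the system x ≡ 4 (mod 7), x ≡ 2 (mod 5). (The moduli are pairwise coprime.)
The moduli 7, 5 are pairwise coprime, so by the CRT there is a unique solution mod 7·5 = 35.
Solve by successive substitution. Start with x ≡ 4 (mod 7).
  Combine with x ≡ 2 (mod 5): write x = 4 + 7·t and require 4 + 7·t ≡ 2 (mod 5), i.e. 7·t ≡ 2 − 4 ≡ 3 (mod 5). Since 7^(−1) ≡ 3 (mod 5) (7 ≡ 2 (mod 5)), t ≡ 3·3 ≡ 4 (mod 5). So x ≡ 4 + 7·4 = 32 (mod 35).
Unique solution in [0, 35): x = 32.

Final answer: x ≡ 32 (mod 35); the representative in [0, 35) is 32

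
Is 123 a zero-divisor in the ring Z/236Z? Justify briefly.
NO

gcd(123, 236) = 1, so 123 is a unit in Z/236Z (it has a multiplicative inverse). A unit cannot be a zero-divisor: if 123·b ≡ 0 then multiplying both sides by 123^(−1) gives b ≡ 0. So 123 is not a zero-divisor.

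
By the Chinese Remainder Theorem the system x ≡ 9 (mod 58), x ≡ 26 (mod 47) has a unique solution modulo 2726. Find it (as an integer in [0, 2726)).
The moduli 58, 47 are pairwise coprime, so by the CRT there is a unique solution mod 58·47 = 2726.
Solve by successive substitution. Start with x ≡ 9 (mod 58).
  Combine with x ≡ 26 (mod 47): write x = 9 + 58·t and require 9 + 58·t ≡ 26 (mod 47), i.e. 58·t ≡ 26 − 9 ≡ 17 (mod 47). Since 58^(−1) ≡ 30 (mod 47) (58 ≡ 11 (mod 47)), t ≡ 30·17 ≡ 40 (mod 47). So x ≡ 9 + 58·40 = 2329 (mod 2726).
Unique solution in [0, 2726): x = 2329.

Final answer: x ≡ 2329 (mod 2726); the representative in [0, 2726) is 2329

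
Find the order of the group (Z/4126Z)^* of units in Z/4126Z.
|(Z/4126Z)^*| = 2062

(Z/4126Z)^* consists of the classes a with gcd(a, 4126) = 1, so its order is φ(4126). φ is multiplicative, with φ(p^e) = p^e − p^(e−1). Factorise 4126 = 2 · 2063. Then
  φ(4126) = (2 − 1) · (2063 − 1) = 1 · 2062 = 2062.
Thus |(Z/4126Z)^*| = 2062.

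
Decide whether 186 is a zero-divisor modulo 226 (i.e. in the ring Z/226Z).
gcd(186, 226) = 2 > 1, so 186 is not a unit in Z/226Z. In Z/nZ every nonzero non-unit is a zero-divisor: explicitly, take b = 226/gcd = 113 ≠ 0 (mod 226); then 186·113 = 21018 = 93·226, i.e. 186·113 ≡ 0 (mod 226). So 186 is a zero-divisor.

Final answer: YES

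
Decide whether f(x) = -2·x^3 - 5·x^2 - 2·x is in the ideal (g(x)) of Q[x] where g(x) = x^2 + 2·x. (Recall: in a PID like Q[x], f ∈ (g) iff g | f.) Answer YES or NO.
YES

In Q[x] the ideal (g) consists of all multiples of g, so f ∈ (g) iff g | f, i.e. iff the remainder of f on division by g is 0. Divide f by g (g is monic, so eliminate the leading term of the running remainder at each step):
  leading term -2·x^3: subtract (-2·x)·g(x) = -2·x^3 - 4·x^2, leaving -x^2 - 2·x
  leading term -x^2: subtract (-1)·g(x) = -x^2 - 2·x, leaving 0
The remainder is 0, so f(x) = g(x) · h(x) with h(x) = -2·x - 1. Hence g | f, i.e. f ∈ (g).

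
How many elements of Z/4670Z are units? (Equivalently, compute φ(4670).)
Z/4670Z has φ(4670) = 1864 units

An element a ∈ Z/4670Z is a unit iff gcd(a, 4670) = 1, so the number of units is φ(4670). φ is multiplicative, with φ(p^e) = p^e − p^(e−1). Factorise 4670 = 2 · 5 · 467. Then
  φ(4670) = (2 − 1) · (5 − 1) · (467 − 1) = 1 · 4 · 466 = 1864.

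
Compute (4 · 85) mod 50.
40

Reduce the factors first: 85 ≡ 35 (mod 50), so 4 · 85 ≡ 4 · 35 (mod 50). 4 · 35 = 140. Dividing by 50: 140 = 2·50 + 40. So (4 · 85) mod 50 = 40.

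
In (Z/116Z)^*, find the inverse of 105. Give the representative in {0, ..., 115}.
105^(−1) ≡ 21 (mod 116)

Apply the extended Euclidean algorithm to (116, 105), tracking rows (r, s, t) with s·116 + t·105 = r. Each division r_prev = q·r_cur + r_new produces the new row as (previous row) − q·(current row):
  row A: (116, 1, 0)   [1·116 + 0·105 = 116]
  row B: (105, 0, 1)   [0·116 + 1·105 = 105]
  116 = 1·105 + 11   → row C = row A − 1·row B = (11, 1, −1)   [check: 1·116 − 1·105 = 11]
  105 = 9·11 + 6   → row D = row B − 9·row C = (6, −9, 10)   [check: −9·116 + 10·105 = 6]
  11 = 1·6 + 5   → row E = row C − 1·row D = (5, 10, −11)   [check: 10·116 − 11·105 = 5]
  6 = 1·5 + 1   → row F = row D − 1·row E = (1, −19, 21)   [check: −19·116 + 21·105 = 1]
  5 = 5·1 + 0   → remainder 0, stop. gcd = 1 (last nonzero row F).
The gcd is 1, so 105 is invertible mod 116. The last nonzero row gives −19·116 + 21·105 = 1, so t = 21. So 105^(−1) ≡ 21 (mod 116). Verify: 105 · 21 = 2205 ≡ 1 (mod 116). ✓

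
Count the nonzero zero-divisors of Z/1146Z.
In Z/1146Z each nonzero element is either a unit (gcd with 1146 is 1) or a zero-divisor (gcd > 1). The number of units is φ(1146): factorise 1146 = 2 · 3 · 191, so φ(1146) = (2 − 1) · (3 − 1) · (191 − 1) = 1 · 2 · 190 = 380. The nonzero elements number 1146 − 1 = 1145. Hence the nonzero zero-divisors number 1145 − 380 = 765.

Final answer: Z/1146Z has 765 nonzero zero-divisors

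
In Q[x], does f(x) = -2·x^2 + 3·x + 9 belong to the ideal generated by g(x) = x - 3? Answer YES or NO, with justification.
YES

In Q[x] the ideal (g) consists of all multiples of g, so f ∈ (g) iff g | f, i.e. iff the remainder of f on division by g is 0. Divide f by g (g is monic, so eliminate the leading term of the running remainder at each step):
  leading term -2·x^2: subtract (-2·x)·g(x) = -2·x^2 + 6·x, leaving 9 - 3·x
  leading term -3·x: subtract (-3)·g(x) = 9 - 3·x, leaving 0
The remainder is 0, so f(x) = g(x) · h(x) with h(x) = -2·x - 3. Hence g | f, i.e. f ∈ (g).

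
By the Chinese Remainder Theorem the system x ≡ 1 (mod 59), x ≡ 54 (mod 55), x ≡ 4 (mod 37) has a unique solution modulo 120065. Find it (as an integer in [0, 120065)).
The moduli 59, 55, 37 are pairwise coprime, so by the CRT there is a unique solution mod 59·55·37 = 120065.
Solve by successive substitution. Start with x ≡ 1 (mod 59).
  Combine with x ≡ 54 (mod 55): write x = 1 + 59·t and require 1 + 59·t ≡ 54 (mod 55), i.e. 59·t ≡ 54 − 1 ≡ 53 (mod 55). Since 59^(−1) ≡ 14 (mod 55) (59 ≡ 4 (mod 55)), t ≡ 14·53 ≡ 27 (mod 55). So x ≡ 1 + 59·27 = 1594 (mod 3245).
  Combine with x ≡ 4 (mod 37): write x = 1594 + 3245·t and require 1594 + 3245·t ≡ 4 (mod 37), i.e. 3245·t ≡ 4 − 1594 ≡ 1 (mod 37). Since 3245^(−1) ≡ 10 (mod 37) (3245 ≡ 26 (mod 37)), t ≡ 10·1 ≡ 10 (mod 37). So x ≡ 1594 + 3245·10 = 34044 (mod 120065).
Unique solution in [0, 120065): x = 34044.

Final answer: x ≡ 34044 (mod 120065); the representative in [0, 120065) is 34044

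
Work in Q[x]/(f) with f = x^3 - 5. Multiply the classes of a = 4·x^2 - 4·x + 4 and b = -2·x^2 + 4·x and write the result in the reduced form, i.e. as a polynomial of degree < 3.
a · b ≡ -24·x^2 - 24·x + 120 (mod f(x))

First multiply in Q[x] without reducing: a · b = -8·x^4 + 24·x^3 - 24·x^2 + 16·x. Now divide by f(x) = x^3 - 5, eliminating the leading term at each step:
  leading term -8·x^4: subtract (-8·x)·f(x) = -8·x^4 + 40·x, leaving 24·x^3 - 24·x^2 - 24·x
  leading term 24·x^3: subtract (24)·f(x) = 24·x^3 - 120, leaving -24·x^2 - 24·x + 120
The degree is now < 3, so this is the remainder. Hence a · b ≡ -24·x^2 - 24·x + 120 in Q[x]/(f).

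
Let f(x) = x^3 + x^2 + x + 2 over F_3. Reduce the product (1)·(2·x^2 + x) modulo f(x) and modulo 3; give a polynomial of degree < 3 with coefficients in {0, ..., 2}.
a · b ≡ 2·x^2 + x (mod f(x))

Multiply as integer polynomials: a · b = 2·x^2 + x. Reducing coefficients mod 3: a · b ≡ 2·x^2 + x. This already has degree < 3, so no reduction by f is needed. Hence a · b ≡ 2·x^2 + x in F_3[x]/(f).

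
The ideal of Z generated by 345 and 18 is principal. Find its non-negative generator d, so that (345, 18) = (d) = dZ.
(345, 18) = (3); d = 3

In the PID Z, (a, b) is generated by gcd(a, b). Compute gcd(345, 18) with the extended Euclidean algorithm, tracking rows (r, s, t) with s·345 + t·18 = r:
  row A: (345, 1, 0)   [1·345 + 0·18 = 345]
  row B: (18, 0, 1)   [0·345 + 1·18 = 18]
  345 = 19·18 + 3   → row C = row A − 19·row B = (3, 1, −19)   [check: 1·345 − 19·18 = 3]
  18 = 6·3 + 0   → remainder 0, stop. gcd = 3 (last nonzero row C).
So gcd(345, 18) = 3, with Bézout identity 1·345 − 19·18 = 3. Containment (⊇): the Bézout identity exhibits 3 as an element of (345, 18), giving (3) ⊆ (345, 18). Containment (⊆): since 3 | 345 and 3 | 18 (345 = 3·115, 18 = 3·6), every Z-linear combination of 345 and 18 is divisible by 3, so (345, 18) ⊆ (3). Therefore (345, 18) = (3), d = 3.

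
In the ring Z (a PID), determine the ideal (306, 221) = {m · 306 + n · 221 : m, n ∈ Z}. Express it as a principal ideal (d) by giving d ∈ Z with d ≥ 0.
(306, 221) = (17); d = 17

In the PID Z, (a, b) is generated by gcd(a, b). Compute gcd(306, 221) with the extended Euclidean algorithm, tracking rows (r, s, t) with s·306 + t·221 = r:
  row A: (306, 1, 0)   [1·306 + 0·221 = 306]
  row B: (221, 0, 1)   [0·306 + 1·221 = 221]
  306 = 1·221 + 85   → row C = row A − 1·row B = (85, 1, −1)   [check: 1·306 − 1·221 = 85]
  221 = 2·85 + 51   → row D = row B − 2·row C = (51, −2, 3)   [check: −2·306 + 3·221 = 51]
  85 = 1·51 + 34   → row E = row C − 1·row D = (34, 3, −4)   [check: 3·306 − 4·221 = 34]
  51 = 1·34 + 17   → row F = row D − 1·row E = (17, −5, 7)   [check: −5·306 + 7·221 = 17]
  34 = 2·17 + 0   → remainder 0, stop. gcd = 17 (last nonzero row F).
So gcd(306, 221) = 17, with Bézout identity −5·306 + 7·221 = 17. Containment (⊇): the Bézout identity exhibits 17 as an element of (306, 221), giving (17) ⊆ (306, 221). Containment (⊆): since 17 | 306 and 17 | 221 (306 = 17·18, 221 = 17·13), every Z-linear combination of 306 and 221 is divisible by 17, so (306, 221) ⊆ (17). Therefore (306, 221) = (17), d = 17.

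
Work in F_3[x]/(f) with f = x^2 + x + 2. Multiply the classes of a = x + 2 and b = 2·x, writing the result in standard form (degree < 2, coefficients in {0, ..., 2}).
Multiply as integer polynomials: a · b = 2·x^2 + 4·x. Reducing coefficients mod 3: a · b ≡ 2·x^2 + x. Now divide by f(x) = x^2 + x + 2 in F_3[x], eliminating the leading term at each step:
  leading term 2·x^2: subtract (2)·f(x) = 2·x^2 + 2·x + 1, leaving 2·x + 2 (coefficients mod 3)
The degree is now < 2, so this is the remainder. Hence a · b ≡ 2·x + 2 in F_3[x]/(f).

Final answer: a · b ≡ 2·x + 2 (mod f(x))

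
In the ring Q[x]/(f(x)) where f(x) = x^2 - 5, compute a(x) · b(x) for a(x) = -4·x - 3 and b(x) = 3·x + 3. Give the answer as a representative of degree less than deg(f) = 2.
a · b ≡ -21·x - 69 (mod f(x))

First multiply in Q[x] without reducing: a · b = -12·x^2 - 21·x - 9. Now divide by f(x) = x^2 - 5, eliminating the leading term at each step:
  leading term -12·x^2: subtract (-12)·f(x) = 60 - 12·x^2, leaving -21·x - 69
The degree is now < 2, so this is the remainder. Hence a · b ≡ -21·x - 69 in Q[x]/(f).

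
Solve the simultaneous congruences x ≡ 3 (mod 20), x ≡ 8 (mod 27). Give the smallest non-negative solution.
The moduli 20, 27 are pairwise coprime, so by the CRT there is a unique solution mod 20·27 = 540.
Solve by successive substitution. Start with x ≡ 3 (mod 20).
  Combine with x ≡ 8 (mod 27): write x = 3 + 20·t and require 3 + 20·t ≡ 8 (mod 27), i.e. 20·t ≡ 8 − 3 ≡ 5 (mod 27). Since 20^(−1) ≡ 23 (mod 27), t ≡ 23·5 ≡ 7 (mod 27). So x ≡ 3 + 20·7 = 143 (mod 540).
Unique solution in [0, 540): x = 143.

Final answer: x ≡ 143 (mod 540); the representative in [0, 540) is 143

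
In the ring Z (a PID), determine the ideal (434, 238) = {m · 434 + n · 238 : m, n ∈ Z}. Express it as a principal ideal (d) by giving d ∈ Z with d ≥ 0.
(434, 238) = (14); d = 14

In the PID Z, (a, b) is generated by gcd(a, b). Compute gcd(434, 238) with the extended Euclidean algorithm, tracking rows (r, s, t) with s·434 + t·238 = r:
  row A: (434, 1, 0)   [1·434 + 0·238 = 434]
  row B: (238, 0, 1)   [0·434 + 1·238 = 238]
  434 = 1·238 + 196   → row C = row A − 1·row B = (196, 1, −1)   [check: 1·434 − 1·238 = 196]
  238 = 1·196 + 42   → row D = row B − 1·row C = (42, −1, 2)   [check: −1·434 + 2·238 = 42]
  196 = 4·42 + 28   → row E = row C − 4·row D = (28, 5, −9)   [check: 5·434 − 9·238 = 28]
  42 = 1·28 + 14   → row F = row D − 1·row E = (14, −6, 11)   [check: −6·434 + 11·238 = 14]
  28 = 2·14 + 0   → remainder 0, stop. gcd = 14 (last nonzero row F).
So gcd(434, 238) = 14, with Bézout identity −6·434 + 11·238 = 14. Containment (⊇): the Bézout identity exhibits 14 as an element of (434, 238), giving (14) ⊆ (434, 238). Containment (⊆): since 14 | 434 and 14 | 238 (434 = 14·31, 238 = 14·17), every Z-linear combination of 434 and 238 is divisible by 14, so (434, 238) ⊆ (14). Therefore (434, 238) = (14), d = 14.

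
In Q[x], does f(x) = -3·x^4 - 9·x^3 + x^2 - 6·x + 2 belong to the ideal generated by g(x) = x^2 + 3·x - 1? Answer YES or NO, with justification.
In Q[x] the ideal (g) consists of all multiples of g, so f ∈ (g) iff g | f, i.e. iff the remainder of f on division by g is 0. Divide f by g (g is monic, so eliminate the leading term of the running remainder at each step):
  leading term -3·x^4: subtract (-3·x^2)·g(x) = -3·x^4 - 9·x^3 + 3·x^2, leaving -2·x^2 - 6·x + 2
  leading term -2·x^2: subtract (-2)·g(x) = -2·x^2 - 6·x + 2, leaving 0
The remainder is 0, so f(x) = g(x) · h(x) with h(x) = -3·x^2 - 2. Hence g | f, i.e. f ∈ (g).

Final answer: YES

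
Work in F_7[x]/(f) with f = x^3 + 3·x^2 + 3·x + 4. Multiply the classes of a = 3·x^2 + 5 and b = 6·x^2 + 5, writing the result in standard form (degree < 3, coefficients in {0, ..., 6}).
a · b ≡ 6·x^2 + 6·x + 3 (mod f(x))

Multiply as integer polynomials: a · b = 18·x^4 + 45·x^2 + 25. Reducing coefficients mod 7: a · b ≡ 4·x^4 + 3·x^2 + 4. Now divide by f(x) = x^3 + 3·x^2 + 3·x + 4 in F_7[x], eliminating the leading term at each step:
  leading term 4·x^4: subtract (4·x)·f(x) = 4·x^4 + 5·x^3 + 5·x^2 + 2·x, leaving 2·x^3 + 5·x^2 + 5·x + 4 (coefficients mod 7)
  leading term 2·x^3: subtract (2)·f(x) = 2·x^3 + 6·x^2 + 6·x + 1, leaving 6·x^2 + 6·x + 3 (coefficients mod 7)
The degree is now < 3, so this is the remainder. Hence a · b ≡ 6·x^2 + 6·x + 3 in F_7[x]/(f).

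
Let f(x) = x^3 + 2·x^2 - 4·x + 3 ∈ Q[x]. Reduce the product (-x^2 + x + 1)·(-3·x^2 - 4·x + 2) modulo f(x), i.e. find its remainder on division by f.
a · b ≡ 13·x^2 - 31·x + 17 (mod f(x))

First multiply in Q[x] without reducing: a · b = 3·x^4 + x^3 - 9·x^2 - 2·x + 2. Now divide by f(x) = x^3 + 2·x^2 - 4·x + 3, eliminating the leading term at each step:
  leading term 3·x^4: subtract (3·x)·f(x) = 3·x^4 + 6·x^3 - 12·x^2 + 9·x, leaving -5·x^3 + 3·x^2 - 11·x + 2
  leading term -5·x^3: subtract (-5)·f(x) = -5·x^3 - 10·x^2 + 20·x - 15, leaving 13·x^2 - 31·x + 17
The degree is now < 3, so this is the remainder. Hence a · b ≡ 13·x^2 - 31·x + 17 in Q[x]/(f).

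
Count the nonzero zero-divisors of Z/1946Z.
Z/1946Z has 1117 nonzero zero-divisors

In Z/1946Z each nonzero element is either a unit (gcd with 1946 is 1) or a zero-divisor (gcd > 1). The number of units is φ(1946): factorise 1946 = 2 · 7 · 139, so φ(1946) = (2 − 1) · (7 − 1) · (139 − 1) = 1 · 6 · 138 = 828. The nonzero elements number 1946 − 1 = 1945. Hence the nonzero zero-divisors number 1945 − 828 = 1117.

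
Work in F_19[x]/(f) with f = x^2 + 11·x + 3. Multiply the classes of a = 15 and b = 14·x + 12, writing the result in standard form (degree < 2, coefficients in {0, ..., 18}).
Multiply as integer polynomials: a · b = 210·x + 180. Reducing coefficients mod 19: a · b ≡ x + 9. This already has degree < 2, so no reduction by f is needed. Hence a · b ≡ x + 9 in F_19[x]/(f).

Final answer: a · b ≡ x + 9 (mod f(x))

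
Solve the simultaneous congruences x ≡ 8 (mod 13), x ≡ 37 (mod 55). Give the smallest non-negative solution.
The moduli 13, 55 are pairwise coprime, so by the CRT there is a unique solution mod 13·55 = 715.
Solve by successive substitution. Start with x ≡ 8 (mod 13).
  Combine with x ≡ 37 (mod 55): write x = 8 + 13·t and require 8 + 13·t ≡ 37 (mod 55), i.e. 13·t ≡ 37 − 8 ≡ 29 (mod 55). Since 13^(−1) ≡ 17 (mod 55), t ≡ 17·29 ≡ 53 (mod 55). So x ≡ 8 + 13·53 = 697 (mod 715).
Unique solution in [0, 715): x = 697.

Final answer: x ≡ 697 (mod 715); the representative in [0, 715) is 697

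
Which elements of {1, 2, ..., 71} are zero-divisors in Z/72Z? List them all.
nonzero zero-divisors of Z/72Z = {2, 3, 4, 6, 8, 9, 10, 12, 14, 15, 16, 18, 20, 21, 22, 24, 26, 27, 28, 30, 32, 33, 34, 36, 38, 39, 40, 42, 44, 45, 46, 48, 50, 51, 52, 54, 56, 57, 58, 60, 62, 63, 64, 66, 68, 69, 70}

An element a ∈ Z/72Z (with a ≠ 0) is a zero-divisor iff gcd(a, 72) > 1 (because a is a unit precisely when gcd(a, n) = 1, and in Z/nZ every nonzero, non-unit element is a zero-divisor). Scan a = 1, ..., 71 and keep those with gcd(a, 72) > 1:
  gcd(2, 72) = 2, gcd(3, 72) = 3, gcd(4, 72) = 4, gcd(6, 72) = 6, gcd(8, 72) = 8, gcd(9, 72) = 9, gcd(10, 72) = 2, gcd(12, 72) = 12, gcd(14, 72) = 2, gcd(15, 72) = 3, gcd(16, 72) = 8, gcd(18, 72) = 18, gcd(20, 72) = 4, gcd(21, 72) = 3, gcd(22, 72) = 2, gcd(24, 72) = 24, gcd(26, 72) = 2, gcd(27, 72) = 9, gcd(28, 72) = 4, gcd(30, 72) = 6, gcd(32, 72) = 8, gcd(33, 72) = 3, gcd(34, 72) = 2, gcd(36, 72) = 36, gcd(38, 72) = 2, gcd(39, 72) = 3, gcd(40, 72) = 8, gcd(42, 72) = 6, gcd(44, 72) = 4, gcd(45, 72) = 9, gcd(46, 72) = 2, gcd(48, 72) = 24, gcd(50, 72) = 2, gcd(51, 72) = 3, gcd(52, 72) = 4, gcd(54, 72) = 18, gcd(56, 72) = 8, gcd(57, 72) = 3, gcd(58, 72) = 2, gcd(60, 72) = 12, gcd(62, 72) = 2, gcd(63, 72) = 9, gcd(64, 72) = 8, gcd(66, 72) = 6, gcd(68, 72) = 4, gcd(69, 72) = 3, gcd(70, 72) = 2.
All other a ∈ {1, ..., 71} have gcd(a, 72) = 1 and are units. So the nonzero zero-divisors are exactly the 47 values of a appearing in this scan.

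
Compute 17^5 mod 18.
17

Use repeated squaring. Binary(5) = 101. Walk through the bits of the exponent 5 left-to-right: at each bit after the leading one, square the running value, then multiply by 17 if the bit is 1 (always reducing mod 18):
  bit 1 = 1 (leading): start with 17.
  bit 2 = 0: square 17^2 = 289 ≡ 1 (mod 18).
  bit 3 = 1: square 1^2 = 1; bit is 1, so multiply 1·17 = 17 (mod 18).
Final value: 17^5 ≡ 17 (mod 18).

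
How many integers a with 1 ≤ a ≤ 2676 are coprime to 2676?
888

The number of a ∈ {1, ..., 2676} with gcd(a, 2676) = 1 is by definition Euler's totient φ(2676). φ is multiplicative, with φ(p^e) = p^e − p^(e−1). Factorise 2676 = 2^2 · 3 · 223. Then
  φ(2676) = (2^2 − 2^1) · (3 − 1) · (223 − 1) = 2 · 2 · 222 = 888.
So there are 888 such integers.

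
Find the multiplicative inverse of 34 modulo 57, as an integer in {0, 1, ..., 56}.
34^(−1) ≡ 52 (mod 57)

Apply the extended Euclidean algorithm to (57, 34), tracking rows (r, s, t) with s·57 + t·34 = r. Each division r_prev = q·r_cur + r_new produces the new row as (previous row) − q·(current row):
  row A: (57, 1, 0)   [1·57 + 0·34 = 57]
  row B: (34, 0, 1)   [0·57 + 1·34 = 34]
  57 = 1·34 + 23   → row C = row A − 1·row B = (23, 1, −1)   [check: 1·57 − 1·34 = 23]
  34 = 1·23 + 11   → row D = row B − 1·row C = (11, −1, 2)   [check: −1·57 + 2·34 = 11]
  23 = 2·11 + 1   → row E = row C − 2·row D = (1, 3, −5)   [check: 3·57 − 5·34 = 1]
  11 = 11·1 + 0   → remainder 0, stop. gcd = 1 (last nonzero row E).
The gcd is 1, so 34 is invertible mod 57. The last nonzero row gives 3·57 − 5·34 = 1, so t = −5. So 34^(−1) ≡ −5 ≡ 52 (mod 57). Verify: 34 · 52 = 1768 ≡ 1 (mod 57). ✓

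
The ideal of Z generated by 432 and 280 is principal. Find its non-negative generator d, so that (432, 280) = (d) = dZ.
(432, 280) = (8); d = 8

In the PID Z, (a, b) is generated by gcd(a, b). Compute gcd(432, 280) with the extended Euclidean algorithm, tracking rows (r, s, t) with s·432 + t·280 = r:
  row A: (432, 1, 0)   [1·432 + 0·280 = 432]
  row B: (280, 0, 1)   [0·432 + 1·280 = 280]
  432 = 1·280 + 152   → row C = row A − 1·row B = (152, 1, −1)   [check: 1·432 − 1·280 = 152]
  280 = 1·152 + 128   → row D = row B − 1·row C = (128, −1, 2)   [check: −1·432 + 2·280 = 128]
  152 = 1·128 + 24   → row E = row C − 1·row D = (24, 2, −3)   [check: 2·432 − 3·280 = 24]
  128 = 5·24 + 8   → row F = row D − 5·row E = (8, −11, 17)   [check: −11·432 + 17·280 = 8]
  24 = 3·8 + 0   → remainder 0, stop. gcd = 8 (last nonzero row F).
So gcd(432, 280) = 8, with Bézout identity −11·432 + 17·280 = 8. Containment (⊇): the Bézout identity exhibits 8 as an element of (432, 280), giving (8) ⊆ (432, 280). Containment (⊆): since 8 | 432 and 8 | 280 (432 = 8·54, 280 = 8·35), every Z-linear combination of 432 and 280 is divisible by 8, so (432, 280) ⊆ (8). Therefore (432, 280) = (8), d = 8.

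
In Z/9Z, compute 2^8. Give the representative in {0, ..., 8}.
4

Use repeated squaring. Binary(8) = 1000. Walk through the bits of the exponent 8 left-to-right: at each bit after the leading one, square the running value, then multiply by 2 if the bit is 1 (always reducing mod 9):
  bit 1 = 1 (leading): start with 2.
  bit 2 = 0: square 2^2 = 4 (mod 9).
  bit 3 = 0: square 4^2 = 16 ≡ 7 (mod 9).
  bit 4 = 0: square 7^2 = 49 ≡ 4 (mod 9).
Final value: 2^8 ≡ 4 (mod 9).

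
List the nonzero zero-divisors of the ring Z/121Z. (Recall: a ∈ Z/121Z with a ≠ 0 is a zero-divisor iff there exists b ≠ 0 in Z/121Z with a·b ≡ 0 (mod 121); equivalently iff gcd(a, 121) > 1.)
An element a ∈ Z/121Z (with a ≠ 0) is a zero-divisor iff gcd(a, 121) > 1 (because a is a unit precisely when gcd(a, n) = 1, and in Z/nZ every nonzero, non-unit element is a zero-divisor). Scan a = 1, ..., 120 and keep those with gcd(a, 121) > 1:
  gcd(11, 121) = 11, gcd(22, 121) = 11, gcd(33, 121) = 11, gcd(44, 121) = 11, gcd(55, 121) = 11, gcd(66, 121) = 11, gcd(77, 121) = 11, gcd(88, 121) = 11, gcd(99, 121) = 11, gcd(110, 121) = 11.
All other a ∈ {1, ..., 120} have gcd(a, 121) = 1 and are units. So the nonzero zero-divisors are exactly the 10 values of a appearing in this scan.

Final answer: nonzero zero-divisors of Z/121Z = {11, 22, 33, 44, 55, 66, 77, 88, 99, 110}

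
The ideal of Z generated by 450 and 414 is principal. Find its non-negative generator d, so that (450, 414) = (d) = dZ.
(450, 414) = (18); d = 18

In the PID Z, (a, b) is generated by gcd(a, b). Compute gcd(450, 414) with the extended Euclidean algorithm, tracking rows (r, s, t) with s·450 + t·414 = r:
  row A: (450, 1, 0)   [1·450 + 0·414 = 450]
  row B: (414, 0, 1)   [0·450 + 1·414 = 414]
  450 = 1·414 + 36   → row C = row A − 1·row B = (36, 1, −1)   [check: 1·450 − 1·414 = 36]
  414 = 11·36 + 18   → row D = row B − 11·row C = (18, −11, 12)   [check: −11·450 + 12·414 = 18]
  36 = 2·18 + 0   → remainder 0, stop. gcd = 18 (last nonzero row D).
So gcd(450, 414) = 18, with Bézout identity −11·450 + 12·414 = 18. Containment (⊇): the Bézout identity exhibits 18 as an element of (450, 414), giving (18) ⊆ (450, 414). Containment (⊆): since 18 | 450 and 18 | 414 (450 = 18·25, 414 = 18·23), every Z-linear combination of 450 and 414 is divisible by 18, so (450, 414) ⊆ (18). Therefore (450, 414) = (18), d = 18.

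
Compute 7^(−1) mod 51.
7^(−1) ≡ 22 (mod 51)

Apply the extended Euclidean algorithm to (51, 7), tracking rows (r, s, t) with s·51 + t·7 = r. Each division r_prev = q·r_cur + r_new produces the new row as (previous row) − q·(current row):
  row A: (51, 1, 0)   [1·51 + 0·7 = 51]
  row B: (7, 0, 1)   [0·51 + 1·7 = 7]
  51 = 7·7 + 2   → row C = row A − 7·row B = (2, 1, −7)   [check: 1·51 − 7·7 = 2]
  7 = 3·2 + 1   → row D = row B − 3·row C = (1, −3, 22)   [check: −3·51 + 22·7 = 1]
  2 = 2·1 + 0   → remainder 0, stop. gcd = 1 (last nonzero row D).
The gcd is 1, so 7 is invertible mod 51. The last nonzero row gives −3·51 + 22·7 = 1, so t = 22. So 7^(−1) ≡ 22 (mod 51). Verify: 7 · 22 = 154 ≡ 1 (mod 51). ✓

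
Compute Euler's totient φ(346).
φ is multiplicative, with φ(p^e) = p^e − p^(e−1). Factorise 346 = 2 · 173. Then
  φ(346) = (2 − 1) · (173 − 1) = 1 · 172 = 172.

Final answer: φ(346) = 172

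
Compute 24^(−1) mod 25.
24^(−1) ≡ 24 (mod 25)

Apply the extended Euclidean algorithm to (25, 24), tracking rows (r, s, t) with s·25 + t·24 = r. Each division r_prev = q·r_cur + r_new produces the new row as (previous row) − q·(current row):
  row A: (25, 1, 0)   [1·25 + 0·24 = 25]
  row B: (24, 0, 1)   [0·25 + 1·24 = 24]
  25 = 1·24 + 1   → row C = row A − 1·row B = (1, 1, −1)   [check: 1·25 − 1·24 = 1]
  24 = 24·1 + 0   → remainder 0, stop. gcd = 1 (last nonzero row C).
The gcd is 1, so 24 is invertible mod 25. The last nonzero row gives 1·25 − 1·24 = 1, so t = −1. So 24^(−1) ≡ −1 ≡ 24 (mod 25). Verify: 24 · 24 = 576 ≡ 1 (mod 25). ✓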